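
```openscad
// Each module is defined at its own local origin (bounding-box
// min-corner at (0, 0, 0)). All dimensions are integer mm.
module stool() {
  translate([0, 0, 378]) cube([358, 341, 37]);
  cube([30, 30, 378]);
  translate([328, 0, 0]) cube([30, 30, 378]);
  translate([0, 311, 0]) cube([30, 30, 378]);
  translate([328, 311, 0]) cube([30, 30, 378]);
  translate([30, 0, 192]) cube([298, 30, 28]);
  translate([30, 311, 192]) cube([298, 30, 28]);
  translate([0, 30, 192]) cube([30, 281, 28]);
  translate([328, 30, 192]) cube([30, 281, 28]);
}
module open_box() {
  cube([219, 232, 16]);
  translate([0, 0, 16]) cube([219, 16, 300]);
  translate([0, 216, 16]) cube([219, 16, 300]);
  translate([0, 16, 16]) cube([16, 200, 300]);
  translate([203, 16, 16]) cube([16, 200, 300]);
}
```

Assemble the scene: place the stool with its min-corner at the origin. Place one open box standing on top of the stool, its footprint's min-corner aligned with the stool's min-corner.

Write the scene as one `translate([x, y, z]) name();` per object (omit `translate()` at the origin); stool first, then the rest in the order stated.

stool();
translate([0, 0, 415]) open_box();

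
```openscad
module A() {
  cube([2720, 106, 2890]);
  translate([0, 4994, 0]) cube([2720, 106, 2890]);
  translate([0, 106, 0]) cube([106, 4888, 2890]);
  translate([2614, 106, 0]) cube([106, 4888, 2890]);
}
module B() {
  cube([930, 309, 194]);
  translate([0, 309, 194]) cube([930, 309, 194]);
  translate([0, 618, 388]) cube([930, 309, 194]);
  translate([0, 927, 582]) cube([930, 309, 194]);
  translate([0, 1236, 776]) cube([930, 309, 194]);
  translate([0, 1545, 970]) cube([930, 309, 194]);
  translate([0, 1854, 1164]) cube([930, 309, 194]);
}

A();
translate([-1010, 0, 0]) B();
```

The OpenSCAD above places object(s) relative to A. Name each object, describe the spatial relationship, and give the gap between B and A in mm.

The staircase's nearest face is 80 mm from the house frame's −x face.

A is a house frame. B is a staircase. The staircase is on the floor beside the house frame on its −x side. The gap between the staircase and the house frame is 80 mm.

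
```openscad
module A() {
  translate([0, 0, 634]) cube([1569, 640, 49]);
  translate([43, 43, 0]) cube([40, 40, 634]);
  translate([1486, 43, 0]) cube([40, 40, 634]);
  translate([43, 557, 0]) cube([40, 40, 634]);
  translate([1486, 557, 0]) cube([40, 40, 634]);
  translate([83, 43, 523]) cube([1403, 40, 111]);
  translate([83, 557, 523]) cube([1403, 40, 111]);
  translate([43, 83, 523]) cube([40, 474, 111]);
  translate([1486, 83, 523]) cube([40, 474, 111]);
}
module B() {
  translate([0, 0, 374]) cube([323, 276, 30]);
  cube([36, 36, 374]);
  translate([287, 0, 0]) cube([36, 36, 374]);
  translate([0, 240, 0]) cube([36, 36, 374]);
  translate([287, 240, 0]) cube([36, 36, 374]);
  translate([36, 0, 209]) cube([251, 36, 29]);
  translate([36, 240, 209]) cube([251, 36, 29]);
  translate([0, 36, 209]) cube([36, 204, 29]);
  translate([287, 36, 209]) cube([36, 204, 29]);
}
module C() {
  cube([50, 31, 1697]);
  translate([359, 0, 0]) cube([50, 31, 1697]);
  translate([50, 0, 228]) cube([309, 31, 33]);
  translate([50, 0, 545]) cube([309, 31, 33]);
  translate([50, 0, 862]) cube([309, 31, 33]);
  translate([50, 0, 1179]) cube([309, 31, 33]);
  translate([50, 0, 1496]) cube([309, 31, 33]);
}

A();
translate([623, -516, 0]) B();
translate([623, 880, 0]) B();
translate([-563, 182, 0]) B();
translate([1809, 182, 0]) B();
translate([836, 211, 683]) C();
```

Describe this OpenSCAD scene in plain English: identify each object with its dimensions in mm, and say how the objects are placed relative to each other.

A is a rectangular dining table. The top is 1569×640×49 mm with its upper surface at z = 683 mm. It stands on four 40×40 mm square legs, each inset 43 mm from the nearest pair of top edges, running from the floor to the underside of the top. Four apron rails, 40 mm thick and 111 mm tall, run between adjacent legs with their top edges flush with the underside of the top and their outer faces flush with the legs' outer faces.

B is a four-legged stool. The seat is 323×276 mm, 30 mm thick, top at z = 404 mm. It stands on four square legs, each 36×36 mm in cross-section, from z = 0 to the seat underside, each flush with a corner of the seat. Four stretchers, 36 mm wide and 29 mm tall, connect adjacent legs with their undersides at z = 209 mm, each running between the inner faces of the legs it joins and aligned with the legs' outer faces on the other axis.

C is a wooden ladder with two side rails of 50×31 mm section and 1697 mm height, set 409 mm apart overall. Between them run 5 rectangular rungs (31 mm deep, 33 mm thick), front faces flush with the rails' −y face. The bottom of the first rung is 228 mm above the floor and each subsequent rung is 317 mm higher than the one below.

Four stools sit around the table at the −y, +y, −x, +x sides. The ladder is on top of the table.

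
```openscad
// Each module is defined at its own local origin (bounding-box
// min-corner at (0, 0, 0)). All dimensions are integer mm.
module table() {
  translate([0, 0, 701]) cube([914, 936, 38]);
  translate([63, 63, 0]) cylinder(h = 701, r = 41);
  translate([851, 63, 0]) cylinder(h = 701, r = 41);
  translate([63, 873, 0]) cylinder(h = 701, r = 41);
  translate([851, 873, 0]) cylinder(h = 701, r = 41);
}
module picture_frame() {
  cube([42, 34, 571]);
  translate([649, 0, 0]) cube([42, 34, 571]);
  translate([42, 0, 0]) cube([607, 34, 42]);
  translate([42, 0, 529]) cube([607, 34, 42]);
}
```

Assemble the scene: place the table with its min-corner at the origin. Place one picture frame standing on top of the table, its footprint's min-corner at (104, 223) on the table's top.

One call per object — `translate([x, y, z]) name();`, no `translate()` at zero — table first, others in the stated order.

table();
translate([104, 223, 739]) picture_frame();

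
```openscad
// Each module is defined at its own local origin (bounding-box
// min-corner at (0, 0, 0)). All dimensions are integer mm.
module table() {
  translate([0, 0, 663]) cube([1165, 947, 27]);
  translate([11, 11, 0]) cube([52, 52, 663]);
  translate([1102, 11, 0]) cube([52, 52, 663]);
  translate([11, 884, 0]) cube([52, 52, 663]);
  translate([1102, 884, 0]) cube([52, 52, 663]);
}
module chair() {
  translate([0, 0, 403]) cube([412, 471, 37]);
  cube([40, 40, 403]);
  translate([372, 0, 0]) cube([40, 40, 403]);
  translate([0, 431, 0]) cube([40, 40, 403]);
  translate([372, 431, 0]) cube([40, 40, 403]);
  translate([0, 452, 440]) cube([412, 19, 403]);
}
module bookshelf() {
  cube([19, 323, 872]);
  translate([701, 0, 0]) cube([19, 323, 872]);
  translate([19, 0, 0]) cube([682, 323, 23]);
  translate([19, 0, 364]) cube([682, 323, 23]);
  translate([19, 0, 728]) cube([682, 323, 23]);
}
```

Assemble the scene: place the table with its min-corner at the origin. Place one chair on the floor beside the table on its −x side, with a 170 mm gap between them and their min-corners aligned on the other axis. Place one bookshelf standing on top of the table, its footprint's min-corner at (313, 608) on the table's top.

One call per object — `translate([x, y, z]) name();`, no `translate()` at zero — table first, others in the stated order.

table();
translate([-582, 0, 0]) chair();
translate([313, 608, 690]) bookshelf();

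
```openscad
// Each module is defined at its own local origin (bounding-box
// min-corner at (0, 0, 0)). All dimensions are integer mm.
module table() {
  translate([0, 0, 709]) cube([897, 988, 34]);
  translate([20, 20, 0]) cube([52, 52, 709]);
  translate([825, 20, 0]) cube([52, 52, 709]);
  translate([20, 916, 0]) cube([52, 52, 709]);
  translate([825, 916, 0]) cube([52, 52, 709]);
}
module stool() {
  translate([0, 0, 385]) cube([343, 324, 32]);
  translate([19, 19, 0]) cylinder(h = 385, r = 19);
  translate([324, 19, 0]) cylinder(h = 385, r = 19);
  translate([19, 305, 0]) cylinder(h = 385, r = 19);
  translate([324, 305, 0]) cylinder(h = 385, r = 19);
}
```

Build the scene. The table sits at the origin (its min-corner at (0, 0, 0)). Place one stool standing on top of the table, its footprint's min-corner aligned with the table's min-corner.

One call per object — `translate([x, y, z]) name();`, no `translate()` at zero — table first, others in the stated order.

table();
translate([0, 0, 743]) stool();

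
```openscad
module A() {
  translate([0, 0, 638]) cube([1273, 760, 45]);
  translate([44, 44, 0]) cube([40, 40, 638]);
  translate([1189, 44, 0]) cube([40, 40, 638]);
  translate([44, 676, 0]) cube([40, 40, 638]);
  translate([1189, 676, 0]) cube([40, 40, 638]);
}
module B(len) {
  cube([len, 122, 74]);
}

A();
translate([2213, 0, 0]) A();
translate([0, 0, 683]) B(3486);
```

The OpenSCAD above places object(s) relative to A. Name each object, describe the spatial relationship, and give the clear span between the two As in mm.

A is a table. B is a beam. A beam spans the tops of two tables. The clear span between the two tables is 940 mm.

Second table starts at x = 2213; first ends at x = 1273; clear span = 2213 − 1273 = 940 mm.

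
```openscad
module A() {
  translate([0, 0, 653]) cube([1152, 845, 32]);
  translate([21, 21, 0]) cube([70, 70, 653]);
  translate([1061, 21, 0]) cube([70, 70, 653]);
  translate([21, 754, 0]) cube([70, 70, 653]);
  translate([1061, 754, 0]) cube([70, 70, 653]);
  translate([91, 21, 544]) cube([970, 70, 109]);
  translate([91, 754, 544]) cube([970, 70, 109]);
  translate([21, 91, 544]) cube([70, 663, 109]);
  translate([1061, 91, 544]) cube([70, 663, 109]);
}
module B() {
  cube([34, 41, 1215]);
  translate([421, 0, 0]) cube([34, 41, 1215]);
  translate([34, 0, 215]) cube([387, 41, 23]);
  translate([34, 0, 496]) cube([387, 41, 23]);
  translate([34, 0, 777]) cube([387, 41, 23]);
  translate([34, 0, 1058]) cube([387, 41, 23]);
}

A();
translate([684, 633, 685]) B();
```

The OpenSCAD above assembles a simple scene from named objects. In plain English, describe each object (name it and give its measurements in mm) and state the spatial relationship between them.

A is a rectangular dining table. The top is 1152×845×32 mm with its upper surface at z = 685 mm. It stands on four 70×70 mm square legs, each inset 21 mm from the nearest pair of top edges, running from the floor to the underside of the top. Four apron rails, 70 mm thick and 109 mm tall, run between adjacent legs with their top edges flush with the underside of the top and their outer faces flush with the legs' outer faces.

B is a straight ladder. Two 34×41 mm vertical rails, 1215 mm tall, stand 455 mm apart (outside-to-outside) with their front faces coplanar on the −y side. 4 rungs, each 41 mm deep and 23 mm tall, span between the inner faces of the rails, front faces flush with the rails. The lowest rung's underside is at z = 215 mm and rungs are spaced 281 mm apart (underside to underside).

The ladder is on top of the table.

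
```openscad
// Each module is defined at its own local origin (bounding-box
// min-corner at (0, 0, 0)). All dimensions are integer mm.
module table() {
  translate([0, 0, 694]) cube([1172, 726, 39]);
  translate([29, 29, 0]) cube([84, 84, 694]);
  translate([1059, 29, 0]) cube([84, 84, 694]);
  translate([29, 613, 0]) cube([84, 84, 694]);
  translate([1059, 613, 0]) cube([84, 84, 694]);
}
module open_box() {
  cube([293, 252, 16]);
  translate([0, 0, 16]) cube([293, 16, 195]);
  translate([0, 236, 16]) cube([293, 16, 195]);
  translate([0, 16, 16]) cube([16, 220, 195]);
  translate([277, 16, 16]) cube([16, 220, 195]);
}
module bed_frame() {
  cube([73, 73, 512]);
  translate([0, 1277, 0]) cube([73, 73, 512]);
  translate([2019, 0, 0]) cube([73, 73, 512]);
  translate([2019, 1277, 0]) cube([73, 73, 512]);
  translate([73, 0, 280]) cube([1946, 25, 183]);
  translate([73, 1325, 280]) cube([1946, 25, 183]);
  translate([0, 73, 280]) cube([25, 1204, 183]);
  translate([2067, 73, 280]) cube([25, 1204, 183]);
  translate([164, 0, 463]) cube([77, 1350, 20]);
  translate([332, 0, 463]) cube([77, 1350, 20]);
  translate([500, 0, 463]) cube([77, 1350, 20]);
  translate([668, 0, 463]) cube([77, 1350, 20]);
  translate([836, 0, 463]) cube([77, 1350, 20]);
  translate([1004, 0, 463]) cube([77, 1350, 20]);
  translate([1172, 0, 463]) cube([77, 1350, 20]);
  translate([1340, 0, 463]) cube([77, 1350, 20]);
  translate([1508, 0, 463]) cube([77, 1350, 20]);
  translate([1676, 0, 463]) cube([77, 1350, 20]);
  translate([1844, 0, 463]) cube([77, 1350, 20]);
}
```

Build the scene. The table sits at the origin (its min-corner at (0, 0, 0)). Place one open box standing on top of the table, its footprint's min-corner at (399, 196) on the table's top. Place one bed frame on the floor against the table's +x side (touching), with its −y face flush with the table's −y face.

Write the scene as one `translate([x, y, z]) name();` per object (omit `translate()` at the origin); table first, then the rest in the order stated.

table();
translate([399, 196, 733]) open_box();
translate([1172, 0, 0]) bed_frame();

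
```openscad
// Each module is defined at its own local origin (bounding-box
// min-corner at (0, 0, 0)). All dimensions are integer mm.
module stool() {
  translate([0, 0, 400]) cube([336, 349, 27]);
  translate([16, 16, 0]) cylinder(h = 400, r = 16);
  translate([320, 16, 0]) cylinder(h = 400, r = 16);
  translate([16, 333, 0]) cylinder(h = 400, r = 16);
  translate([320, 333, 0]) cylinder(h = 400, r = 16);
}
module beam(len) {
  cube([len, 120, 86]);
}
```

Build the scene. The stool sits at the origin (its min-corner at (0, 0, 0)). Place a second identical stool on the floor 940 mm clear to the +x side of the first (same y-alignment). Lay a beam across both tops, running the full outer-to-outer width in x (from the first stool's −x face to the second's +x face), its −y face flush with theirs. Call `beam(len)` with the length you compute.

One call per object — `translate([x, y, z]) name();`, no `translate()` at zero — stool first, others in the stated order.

stool();
translate([1276, 0, 0]) stool();
translate([0, 0, 427]) beam(1612);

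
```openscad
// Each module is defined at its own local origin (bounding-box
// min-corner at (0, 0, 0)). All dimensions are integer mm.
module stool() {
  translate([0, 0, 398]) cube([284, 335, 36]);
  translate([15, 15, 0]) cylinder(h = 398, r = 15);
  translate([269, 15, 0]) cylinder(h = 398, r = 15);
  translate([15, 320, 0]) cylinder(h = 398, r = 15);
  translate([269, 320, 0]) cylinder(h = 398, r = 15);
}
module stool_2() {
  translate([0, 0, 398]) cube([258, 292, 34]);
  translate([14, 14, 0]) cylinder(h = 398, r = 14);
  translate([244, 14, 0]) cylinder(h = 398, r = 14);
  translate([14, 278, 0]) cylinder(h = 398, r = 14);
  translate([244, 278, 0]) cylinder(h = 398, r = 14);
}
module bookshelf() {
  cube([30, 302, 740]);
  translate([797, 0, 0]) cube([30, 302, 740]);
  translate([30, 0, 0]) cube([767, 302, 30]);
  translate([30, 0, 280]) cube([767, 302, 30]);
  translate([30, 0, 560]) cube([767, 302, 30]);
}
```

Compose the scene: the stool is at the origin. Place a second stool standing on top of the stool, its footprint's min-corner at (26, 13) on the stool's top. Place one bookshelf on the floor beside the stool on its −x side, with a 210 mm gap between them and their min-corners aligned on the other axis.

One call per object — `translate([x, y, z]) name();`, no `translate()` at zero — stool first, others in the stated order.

stool();
translate([26, 13, 434]) stool_2();
translate([-1037, 0, 0]) bookshelf();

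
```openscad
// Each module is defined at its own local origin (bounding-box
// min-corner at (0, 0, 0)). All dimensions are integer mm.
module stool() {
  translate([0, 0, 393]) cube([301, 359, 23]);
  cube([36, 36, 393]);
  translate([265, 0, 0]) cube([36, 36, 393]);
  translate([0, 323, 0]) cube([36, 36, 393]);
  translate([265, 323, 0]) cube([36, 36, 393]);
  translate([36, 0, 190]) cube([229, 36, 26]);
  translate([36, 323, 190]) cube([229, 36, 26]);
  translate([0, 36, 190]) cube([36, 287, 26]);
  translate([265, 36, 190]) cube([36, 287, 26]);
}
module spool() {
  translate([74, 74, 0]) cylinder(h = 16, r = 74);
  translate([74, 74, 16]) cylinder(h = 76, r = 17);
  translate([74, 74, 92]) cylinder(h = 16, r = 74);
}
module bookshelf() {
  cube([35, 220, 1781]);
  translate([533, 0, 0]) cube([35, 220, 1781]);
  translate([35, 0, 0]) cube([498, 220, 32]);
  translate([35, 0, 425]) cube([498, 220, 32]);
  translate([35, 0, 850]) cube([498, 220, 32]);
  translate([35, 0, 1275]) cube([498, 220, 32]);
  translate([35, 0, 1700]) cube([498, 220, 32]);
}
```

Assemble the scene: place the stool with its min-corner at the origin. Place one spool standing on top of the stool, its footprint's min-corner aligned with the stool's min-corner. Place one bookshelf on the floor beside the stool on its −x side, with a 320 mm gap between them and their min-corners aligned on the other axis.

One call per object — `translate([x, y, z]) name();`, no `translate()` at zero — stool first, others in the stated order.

stool();
translate([0, 0, 416]) spool();
translate([-888, 0, 0]) bookshelf();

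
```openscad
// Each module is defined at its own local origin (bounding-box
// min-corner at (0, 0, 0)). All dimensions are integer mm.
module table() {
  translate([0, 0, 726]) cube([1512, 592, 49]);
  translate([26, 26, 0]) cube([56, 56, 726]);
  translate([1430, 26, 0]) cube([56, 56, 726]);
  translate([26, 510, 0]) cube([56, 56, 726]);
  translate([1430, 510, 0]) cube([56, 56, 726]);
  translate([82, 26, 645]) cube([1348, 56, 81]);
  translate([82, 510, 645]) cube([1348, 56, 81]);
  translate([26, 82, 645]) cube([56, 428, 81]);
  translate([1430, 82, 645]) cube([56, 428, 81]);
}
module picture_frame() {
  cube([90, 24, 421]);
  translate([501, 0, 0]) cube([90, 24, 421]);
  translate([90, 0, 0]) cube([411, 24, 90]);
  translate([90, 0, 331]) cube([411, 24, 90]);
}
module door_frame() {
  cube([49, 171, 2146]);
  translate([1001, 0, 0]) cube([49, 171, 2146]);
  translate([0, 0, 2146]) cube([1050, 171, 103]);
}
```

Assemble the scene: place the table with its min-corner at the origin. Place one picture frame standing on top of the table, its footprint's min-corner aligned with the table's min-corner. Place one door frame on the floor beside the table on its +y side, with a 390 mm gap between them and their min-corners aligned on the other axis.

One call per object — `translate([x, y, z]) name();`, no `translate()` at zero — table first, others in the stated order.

table();
translate([0, 0, 775]) picture_frame();
translate([0, 982, 0]) door_frame();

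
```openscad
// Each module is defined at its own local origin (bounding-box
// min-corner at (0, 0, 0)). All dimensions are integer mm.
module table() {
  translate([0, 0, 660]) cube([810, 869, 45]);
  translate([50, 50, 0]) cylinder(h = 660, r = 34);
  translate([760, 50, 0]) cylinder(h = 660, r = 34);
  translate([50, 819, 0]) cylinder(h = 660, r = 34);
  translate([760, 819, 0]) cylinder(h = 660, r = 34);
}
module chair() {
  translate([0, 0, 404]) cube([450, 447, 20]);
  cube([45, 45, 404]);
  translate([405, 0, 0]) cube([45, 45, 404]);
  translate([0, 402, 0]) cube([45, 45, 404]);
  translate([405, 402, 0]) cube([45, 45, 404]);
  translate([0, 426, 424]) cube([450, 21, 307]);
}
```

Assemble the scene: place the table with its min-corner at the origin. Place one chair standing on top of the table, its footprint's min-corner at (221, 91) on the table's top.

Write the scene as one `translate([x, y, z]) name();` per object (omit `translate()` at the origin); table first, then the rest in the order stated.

table();
translate([221, 91, 705]) chair();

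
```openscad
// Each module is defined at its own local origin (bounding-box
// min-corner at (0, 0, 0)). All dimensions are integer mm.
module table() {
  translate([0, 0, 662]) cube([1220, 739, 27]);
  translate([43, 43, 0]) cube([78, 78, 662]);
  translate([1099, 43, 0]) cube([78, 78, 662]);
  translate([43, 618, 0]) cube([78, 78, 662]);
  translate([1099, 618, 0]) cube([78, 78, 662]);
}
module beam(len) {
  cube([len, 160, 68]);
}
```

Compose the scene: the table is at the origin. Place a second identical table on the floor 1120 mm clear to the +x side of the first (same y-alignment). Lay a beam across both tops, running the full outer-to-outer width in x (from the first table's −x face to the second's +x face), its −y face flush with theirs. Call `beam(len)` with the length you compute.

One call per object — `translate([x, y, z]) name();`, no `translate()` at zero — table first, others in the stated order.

table();
translate([2340, 0, 0]) table();
translate([0, 0, 689]) beam(3560);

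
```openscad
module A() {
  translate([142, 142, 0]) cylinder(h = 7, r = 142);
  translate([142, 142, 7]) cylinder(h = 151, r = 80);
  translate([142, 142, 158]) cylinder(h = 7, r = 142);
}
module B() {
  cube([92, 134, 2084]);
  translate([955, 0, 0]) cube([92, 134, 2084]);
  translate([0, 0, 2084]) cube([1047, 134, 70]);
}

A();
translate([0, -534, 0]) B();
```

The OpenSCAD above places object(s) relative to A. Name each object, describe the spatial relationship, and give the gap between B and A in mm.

The door frame's nearest face is 400 mm from the spool's −y face.

A is a spool. B is a door frame. The door frame is on the floor beside the spool on its −y side. The gap between the door frame and the spool is 400 mm.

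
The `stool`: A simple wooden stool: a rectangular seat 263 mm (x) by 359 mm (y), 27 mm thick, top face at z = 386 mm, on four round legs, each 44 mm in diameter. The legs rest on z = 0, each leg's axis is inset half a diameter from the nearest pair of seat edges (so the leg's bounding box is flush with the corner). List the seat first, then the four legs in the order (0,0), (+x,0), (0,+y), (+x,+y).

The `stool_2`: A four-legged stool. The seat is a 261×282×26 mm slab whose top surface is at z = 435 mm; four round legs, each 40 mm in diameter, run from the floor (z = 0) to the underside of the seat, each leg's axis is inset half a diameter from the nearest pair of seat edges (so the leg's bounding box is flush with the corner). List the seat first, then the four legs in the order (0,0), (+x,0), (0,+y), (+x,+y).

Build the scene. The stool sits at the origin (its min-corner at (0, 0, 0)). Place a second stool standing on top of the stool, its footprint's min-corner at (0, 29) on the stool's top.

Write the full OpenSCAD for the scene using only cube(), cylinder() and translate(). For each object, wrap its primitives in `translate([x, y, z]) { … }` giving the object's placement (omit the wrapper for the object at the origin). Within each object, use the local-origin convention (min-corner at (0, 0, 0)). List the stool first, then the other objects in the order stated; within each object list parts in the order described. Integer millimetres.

translate([0, 0, 359]) cube([263, 359, 27]);
translate([22, 22, 0]) cylinder(h = 359, r = 22);
translate([241, 22, 0]) cylinder(h = 359, r = 22);
translate([22, 337, 0]) cylinder(h = 359, r = 22);
translate([241, 337, 0]) cylinder(h = 359, r = 22);
translate([0, 29, 386]) {
  translate([0, 0, 409]) cube([261, 282, 26]);
  translate([20, 20, 0]) cylinder(h = 409, r = 20);
  translate([241, 20, 0]) cylinder(h = 409, r = 20);
  translate([20, 262, 0]) cylinder(h = 409, r = 20);
  translate([241, 262, 0]) cylinder(h = 409, r = 20);
}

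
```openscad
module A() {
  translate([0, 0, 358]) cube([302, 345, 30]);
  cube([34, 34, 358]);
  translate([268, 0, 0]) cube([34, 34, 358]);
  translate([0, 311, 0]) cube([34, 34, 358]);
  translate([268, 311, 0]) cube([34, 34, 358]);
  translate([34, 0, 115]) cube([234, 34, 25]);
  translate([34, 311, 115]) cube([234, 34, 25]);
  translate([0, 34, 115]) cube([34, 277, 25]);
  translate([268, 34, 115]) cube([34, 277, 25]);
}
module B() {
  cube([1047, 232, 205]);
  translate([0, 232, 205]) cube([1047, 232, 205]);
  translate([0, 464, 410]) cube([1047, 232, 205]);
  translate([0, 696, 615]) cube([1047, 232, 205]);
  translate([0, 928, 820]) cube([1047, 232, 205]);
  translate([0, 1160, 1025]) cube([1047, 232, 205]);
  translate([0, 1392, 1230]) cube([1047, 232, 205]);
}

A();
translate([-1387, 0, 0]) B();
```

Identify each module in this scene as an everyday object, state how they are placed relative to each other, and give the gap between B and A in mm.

A is a stool. B is a staircase. The staircase is on the floor beside the stool on its −x side. The gap between the staircase and the stool is 340 mm.

The staircase's nearest face is 340 mm from the stool's −x face.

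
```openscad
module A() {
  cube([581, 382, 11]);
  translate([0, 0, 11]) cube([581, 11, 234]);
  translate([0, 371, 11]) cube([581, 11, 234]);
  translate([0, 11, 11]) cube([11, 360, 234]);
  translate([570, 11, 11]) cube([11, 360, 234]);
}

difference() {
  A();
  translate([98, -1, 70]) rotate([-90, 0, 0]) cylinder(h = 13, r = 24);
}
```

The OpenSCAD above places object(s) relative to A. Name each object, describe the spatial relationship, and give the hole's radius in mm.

A is an open box. The open box has a circular hole through its front wall. The hole's radius is 24 mm.

The subtracted cylinder has r = 24 mm.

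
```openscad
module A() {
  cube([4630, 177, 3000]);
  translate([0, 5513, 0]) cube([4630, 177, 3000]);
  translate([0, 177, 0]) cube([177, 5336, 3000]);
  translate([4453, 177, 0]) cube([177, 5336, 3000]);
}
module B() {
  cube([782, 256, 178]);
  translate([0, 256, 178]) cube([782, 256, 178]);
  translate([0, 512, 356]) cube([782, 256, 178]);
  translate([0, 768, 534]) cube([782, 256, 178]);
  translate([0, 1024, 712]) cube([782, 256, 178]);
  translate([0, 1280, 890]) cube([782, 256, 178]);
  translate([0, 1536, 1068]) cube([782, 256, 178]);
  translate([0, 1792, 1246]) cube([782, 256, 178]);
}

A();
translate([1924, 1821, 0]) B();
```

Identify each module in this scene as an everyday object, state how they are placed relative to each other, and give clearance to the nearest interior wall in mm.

A is a house frame. B is a staircase. The staircase sits inside the house frame, centred. The clearance to the nearest interior wall is 1644 mm.

Clearances: x = 1747, y = 1644; minimum 1644 mm.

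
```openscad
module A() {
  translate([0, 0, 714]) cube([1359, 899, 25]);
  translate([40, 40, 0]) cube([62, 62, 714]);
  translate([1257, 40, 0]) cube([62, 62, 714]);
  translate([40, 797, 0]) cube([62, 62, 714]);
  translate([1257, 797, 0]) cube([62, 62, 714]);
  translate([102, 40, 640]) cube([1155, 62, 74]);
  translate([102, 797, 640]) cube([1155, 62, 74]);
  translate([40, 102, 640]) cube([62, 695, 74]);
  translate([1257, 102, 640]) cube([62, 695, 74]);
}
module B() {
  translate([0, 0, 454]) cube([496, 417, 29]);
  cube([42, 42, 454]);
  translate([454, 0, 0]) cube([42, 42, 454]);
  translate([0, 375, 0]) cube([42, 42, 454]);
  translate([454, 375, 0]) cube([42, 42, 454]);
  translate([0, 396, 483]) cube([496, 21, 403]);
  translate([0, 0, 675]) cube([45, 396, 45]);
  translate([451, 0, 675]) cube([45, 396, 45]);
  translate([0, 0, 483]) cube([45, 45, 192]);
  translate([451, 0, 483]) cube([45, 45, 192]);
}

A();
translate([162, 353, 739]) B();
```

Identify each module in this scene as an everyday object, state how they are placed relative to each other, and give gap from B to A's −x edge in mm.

The chair's min-x is at 162; the table's min-x is 0; gap = 162 mm.

A is a table. B is a chair. The chair is on top of the table. The gap from the chair to the table's −x edge is 162 mm.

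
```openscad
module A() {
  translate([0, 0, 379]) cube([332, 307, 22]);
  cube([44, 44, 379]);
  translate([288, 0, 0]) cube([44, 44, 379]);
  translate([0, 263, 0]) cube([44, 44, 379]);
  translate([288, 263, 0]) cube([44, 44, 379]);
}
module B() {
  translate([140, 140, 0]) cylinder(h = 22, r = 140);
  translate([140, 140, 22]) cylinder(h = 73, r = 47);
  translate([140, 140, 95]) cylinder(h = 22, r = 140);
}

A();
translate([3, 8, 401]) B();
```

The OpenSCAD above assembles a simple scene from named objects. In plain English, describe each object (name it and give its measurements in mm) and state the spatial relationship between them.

A is a simple wooden stool: a rectangular seat 332 mm (x) by 307 mm (y), 22 mm thick, top face at z = 401 mm, on four square legs, each 44×44 mm in cross-section. The legs rest on z = 0, each flush with a corner of the seat.

B is a spool: two coaxial disc flanges of radius 140 mm and thickness 22 mm, joined by a core cylinder of radius 47 mm and height 73 mm. The lower flange rests on z = 0 and the three cylinders share a vertical axis.

The spool is on top of the stool.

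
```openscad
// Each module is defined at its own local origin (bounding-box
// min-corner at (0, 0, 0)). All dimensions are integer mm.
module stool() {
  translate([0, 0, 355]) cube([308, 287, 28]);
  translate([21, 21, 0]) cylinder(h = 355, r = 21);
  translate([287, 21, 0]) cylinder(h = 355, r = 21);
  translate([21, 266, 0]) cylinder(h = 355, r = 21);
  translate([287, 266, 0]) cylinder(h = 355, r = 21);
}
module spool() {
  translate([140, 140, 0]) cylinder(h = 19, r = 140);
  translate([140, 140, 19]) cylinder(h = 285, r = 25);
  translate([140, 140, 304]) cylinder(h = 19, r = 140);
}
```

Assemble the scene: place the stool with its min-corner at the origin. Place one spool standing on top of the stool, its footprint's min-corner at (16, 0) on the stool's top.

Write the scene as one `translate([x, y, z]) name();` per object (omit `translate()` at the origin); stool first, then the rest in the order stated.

stool();
translate([16, 0, 383]) spool();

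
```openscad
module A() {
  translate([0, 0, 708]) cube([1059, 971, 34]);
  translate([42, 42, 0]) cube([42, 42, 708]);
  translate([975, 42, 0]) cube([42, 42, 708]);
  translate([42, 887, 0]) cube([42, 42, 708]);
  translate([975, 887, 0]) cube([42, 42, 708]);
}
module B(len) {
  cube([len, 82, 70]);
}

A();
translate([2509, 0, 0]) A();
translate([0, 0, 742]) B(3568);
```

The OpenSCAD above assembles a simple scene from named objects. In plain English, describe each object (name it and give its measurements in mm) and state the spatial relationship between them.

A is a table with a 1059×971 mm rectangular top, 34 mm thick, top surface at z = 742 mm, supported by four 42×42 mm square legs, each inset 42 mm from the nearest pair of top edges, running from the floor.

B is a rectangular beam 3568 mm long (x), 82 mm deep (y), 70 mm thick (z).

The beam spans the tops of two tables placed 1450 mm apart, resting at z = 742 mm.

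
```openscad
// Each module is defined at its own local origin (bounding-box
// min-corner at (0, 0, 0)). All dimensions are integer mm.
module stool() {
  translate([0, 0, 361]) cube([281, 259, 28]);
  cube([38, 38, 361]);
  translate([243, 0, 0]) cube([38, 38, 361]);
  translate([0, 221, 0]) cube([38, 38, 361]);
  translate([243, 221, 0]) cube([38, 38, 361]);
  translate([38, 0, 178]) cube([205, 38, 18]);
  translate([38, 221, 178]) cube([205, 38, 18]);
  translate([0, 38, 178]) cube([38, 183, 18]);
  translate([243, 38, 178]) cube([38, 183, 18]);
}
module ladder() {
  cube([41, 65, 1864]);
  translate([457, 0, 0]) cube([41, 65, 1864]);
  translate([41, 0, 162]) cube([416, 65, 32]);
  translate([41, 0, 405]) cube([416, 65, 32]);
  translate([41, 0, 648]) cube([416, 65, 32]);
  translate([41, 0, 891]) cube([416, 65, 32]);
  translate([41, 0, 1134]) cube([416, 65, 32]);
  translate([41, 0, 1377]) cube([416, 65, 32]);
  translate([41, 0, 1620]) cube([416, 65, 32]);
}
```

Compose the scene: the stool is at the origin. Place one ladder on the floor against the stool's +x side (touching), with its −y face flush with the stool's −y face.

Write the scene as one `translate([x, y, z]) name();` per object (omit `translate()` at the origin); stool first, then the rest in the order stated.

stool();
translate([281, 0, 0]) ladder();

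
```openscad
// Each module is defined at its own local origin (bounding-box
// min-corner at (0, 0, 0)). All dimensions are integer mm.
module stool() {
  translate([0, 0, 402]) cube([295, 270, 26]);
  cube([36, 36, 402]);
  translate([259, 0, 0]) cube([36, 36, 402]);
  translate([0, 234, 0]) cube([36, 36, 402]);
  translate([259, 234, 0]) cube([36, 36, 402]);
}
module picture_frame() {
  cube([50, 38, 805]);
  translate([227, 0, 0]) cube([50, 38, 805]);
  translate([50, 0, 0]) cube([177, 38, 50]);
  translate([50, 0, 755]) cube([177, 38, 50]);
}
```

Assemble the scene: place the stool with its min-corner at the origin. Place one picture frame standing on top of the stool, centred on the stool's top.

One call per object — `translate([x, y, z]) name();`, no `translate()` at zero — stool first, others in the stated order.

stool();
translate([9, 116, 428]) picture_frame();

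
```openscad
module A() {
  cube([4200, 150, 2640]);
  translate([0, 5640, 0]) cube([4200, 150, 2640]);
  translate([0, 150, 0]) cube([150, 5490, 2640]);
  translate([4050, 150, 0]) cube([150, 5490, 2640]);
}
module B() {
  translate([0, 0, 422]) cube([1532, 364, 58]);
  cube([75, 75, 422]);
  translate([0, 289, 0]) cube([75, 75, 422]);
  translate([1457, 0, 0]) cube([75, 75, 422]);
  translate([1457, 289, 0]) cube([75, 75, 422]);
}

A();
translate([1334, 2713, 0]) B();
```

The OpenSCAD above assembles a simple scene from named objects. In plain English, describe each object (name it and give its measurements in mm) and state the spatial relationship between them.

A is a box-shaped house frame (walls only): outside footprint 4200×5790 mm, wall height 2640 mm, wall thickness 150 mm. The two y-facing walls run the full x-width; the two x-facing walls fit between the inner faces of the y-facing walls.

B is a long wooden bench with a 1532 mm (x) × 364 mm (y) seat, 58 mm thick, its top surface 480 mm above the floor. Four 75 mm square legs at the seat corners, flush with the edges, run from z = 0 to the seat underside.

The bench sits inside the house frame, centred.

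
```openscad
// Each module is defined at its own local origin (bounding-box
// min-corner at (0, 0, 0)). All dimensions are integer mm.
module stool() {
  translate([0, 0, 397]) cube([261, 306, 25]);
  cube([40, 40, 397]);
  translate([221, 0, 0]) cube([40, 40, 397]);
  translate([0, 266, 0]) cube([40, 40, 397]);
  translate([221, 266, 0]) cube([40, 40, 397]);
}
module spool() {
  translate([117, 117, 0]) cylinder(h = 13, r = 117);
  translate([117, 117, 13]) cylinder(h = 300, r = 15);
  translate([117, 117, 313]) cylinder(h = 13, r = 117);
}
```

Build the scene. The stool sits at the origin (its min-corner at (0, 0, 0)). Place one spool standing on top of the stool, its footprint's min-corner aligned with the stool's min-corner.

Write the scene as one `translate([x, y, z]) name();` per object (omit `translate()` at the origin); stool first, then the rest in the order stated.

stool();
translate([0, 0, 422]) spool();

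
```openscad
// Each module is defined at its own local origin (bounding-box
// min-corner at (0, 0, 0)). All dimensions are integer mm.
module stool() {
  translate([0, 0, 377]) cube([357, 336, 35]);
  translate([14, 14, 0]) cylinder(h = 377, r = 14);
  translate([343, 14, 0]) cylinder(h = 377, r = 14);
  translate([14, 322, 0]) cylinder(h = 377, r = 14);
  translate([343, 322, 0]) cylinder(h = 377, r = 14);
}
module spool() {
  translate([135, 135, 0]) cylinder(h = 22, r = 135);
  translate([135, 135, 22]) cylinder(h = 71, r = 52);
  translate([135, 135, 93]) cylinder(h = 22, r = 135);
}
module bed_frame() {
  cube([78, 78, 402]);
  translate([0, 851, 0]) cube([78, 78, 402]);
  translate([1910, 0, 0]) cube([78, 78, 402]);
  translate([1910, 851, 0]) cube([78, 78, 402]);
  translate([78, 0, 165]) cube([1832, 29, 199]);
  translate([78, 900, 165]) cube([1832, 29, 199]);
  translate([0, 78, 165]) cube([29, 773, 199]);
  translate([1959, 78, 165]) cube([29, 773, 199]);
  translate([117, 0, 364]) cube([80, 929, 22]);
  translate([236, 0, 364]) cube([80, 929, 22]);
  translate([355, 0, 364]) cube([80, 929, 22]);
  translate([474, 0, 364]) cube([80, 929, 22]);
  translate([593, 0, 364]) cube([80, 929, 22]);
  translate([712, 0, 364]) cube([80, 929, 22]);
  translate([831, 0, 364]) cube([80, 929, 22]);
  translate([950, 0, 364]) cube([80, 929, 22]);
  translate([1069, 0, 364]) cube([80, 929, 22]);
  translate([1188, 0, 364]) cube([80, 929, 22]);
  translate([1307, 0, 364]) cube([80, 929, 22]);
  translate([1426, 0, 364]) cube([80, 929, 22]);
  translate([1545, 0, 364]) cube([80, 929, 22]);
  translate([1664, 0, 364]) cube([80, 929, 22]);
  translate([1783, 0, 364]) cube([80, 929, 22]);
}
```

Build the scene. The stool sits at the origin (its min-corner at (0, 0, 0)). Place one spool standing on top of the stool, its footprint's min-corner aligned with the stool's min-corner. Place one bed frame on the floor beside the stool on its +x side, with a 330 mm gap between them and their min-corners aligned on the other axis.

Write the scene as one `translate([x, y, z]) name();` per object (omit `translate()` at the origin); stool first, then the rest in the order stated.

stool();
translate([0, 0, 412]) spool();
translate([687, 0, 0]) bed_frame();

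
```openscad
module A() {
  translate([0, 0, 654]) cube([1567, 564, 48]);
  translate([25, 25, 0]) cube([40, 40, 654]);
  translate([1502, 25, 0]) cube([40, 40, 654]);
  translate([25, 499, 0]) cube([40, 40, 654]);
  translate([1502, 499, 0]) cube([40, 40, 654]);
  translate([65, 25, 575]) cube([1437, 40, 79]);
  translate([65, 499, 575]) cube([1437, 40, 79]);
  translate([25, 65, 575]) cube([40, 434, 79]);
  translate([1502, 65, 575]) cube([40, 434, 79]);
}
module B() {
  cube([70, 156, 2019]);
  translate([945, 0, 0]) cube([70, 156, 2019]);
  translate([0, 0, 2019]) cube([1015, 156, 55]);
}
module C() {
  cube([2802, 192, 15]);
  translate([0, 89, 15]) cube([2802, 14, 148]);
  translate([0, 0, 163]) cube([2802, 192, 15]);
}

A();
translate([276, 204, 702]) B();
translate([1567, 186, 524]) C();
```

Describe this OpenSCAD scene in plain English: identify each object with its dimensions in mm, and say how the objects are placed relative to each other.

A is a table with a 1567×564 mm rectangular top, 48 mm thick, top surface at z = 702 mm, supported by four 40×40 mm square legs, each inset 25 mm from the nearest pair of top edges, running from the floor. Four apron rails, 40 mm thick and 79 mm tall, run between adjacent legs with their top edges flush with the underside of the top and their outer faces flush with the legs' outer faces.

B is a door frame. The clear opening is 875 mm wide and 2019 mm high. Two 70 mm wide jambs, 156 mm deep, stand either side of the opening from the floor to the top of the opening. A 55 mm thick head sits across the top of both jambs, spanning the full outside width of the frame.

C is an I-beam lying along x, 2802 mm long. Overall section height 178 mm. Two flanges 192 mm wide (y) and 15 mm thick, one on the floor and one at the top; a web 14 mm thick runs between them, centred on the flange width.

The door frame is on top of the table, centred. The I-beam is beside the table with their tops flush at z = 702.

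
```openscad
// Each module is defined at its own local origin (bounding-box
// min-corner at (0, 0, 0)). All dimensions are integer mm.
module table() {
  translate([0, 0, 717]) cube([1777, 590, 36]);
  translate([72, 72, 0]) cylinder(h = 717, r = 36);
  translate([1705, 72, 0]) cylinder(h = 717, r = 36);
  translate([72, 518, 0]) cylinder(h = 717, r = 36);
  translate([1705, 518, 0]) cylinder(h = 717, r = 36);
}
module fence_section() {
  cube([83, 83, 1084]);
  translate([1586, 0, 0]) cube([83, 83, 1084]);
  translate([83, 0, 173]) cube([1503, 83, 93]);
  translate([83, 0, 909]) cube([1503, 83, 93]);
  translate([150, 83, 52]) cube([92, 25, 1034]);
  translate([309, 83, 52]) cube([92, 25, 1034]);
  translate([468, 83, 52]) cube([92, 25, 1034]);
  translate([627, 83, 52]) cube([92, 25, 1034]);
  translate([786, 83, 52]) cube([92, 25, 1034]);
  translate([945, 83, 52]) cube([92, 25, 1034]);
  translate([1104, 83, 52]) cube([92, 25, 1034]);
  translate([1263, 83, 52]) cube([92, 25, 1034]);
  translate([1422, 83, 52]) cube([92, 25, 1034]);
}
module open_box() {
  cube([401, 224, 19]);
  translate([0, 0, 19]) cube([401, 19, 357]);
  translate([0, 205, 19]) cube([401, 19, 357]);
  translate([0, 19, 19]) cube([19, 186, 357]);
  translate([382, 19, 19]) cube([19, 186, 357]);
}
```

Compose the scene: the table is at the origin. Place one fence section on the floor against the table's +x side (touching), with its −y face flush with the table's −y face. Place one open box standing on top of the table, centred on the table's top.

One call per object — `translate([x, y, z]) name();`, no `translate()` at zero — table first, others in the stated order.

table();
translate([1777, 0, 0]) fence_section();
translate([688, 183, 753]) open_box();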